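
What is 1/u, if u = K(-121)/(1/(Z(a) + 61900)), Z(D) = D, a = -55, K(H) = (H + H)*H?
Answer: 1/1810945290 ≈ 5.5220e-10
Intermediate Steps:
K(H) = 2*H**2 (K(H) = (2*H)*H = 2*H**2)
u = 1810945290 (u = (2*(-121)**2)/(1/(-55 + 61900)) = (2*14641)/(1/61845) = 29282/(1/61845) = 29282*61845 = 1810945290)
1/u = 1/1810945290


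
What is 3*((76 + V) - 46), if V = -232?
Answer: -606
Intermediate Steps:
3*((76 + V) - 46) = 3*((76 - 232) - 46) = 3*(-156 - 46) = 3*(-202) = -606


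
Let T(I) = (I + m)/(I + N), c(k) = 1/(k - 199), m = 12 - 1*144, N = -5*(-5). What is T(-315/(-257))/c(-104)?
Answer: 10183527/6740 ≈ 1510.9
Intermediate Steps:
N = 25
m = -132 (m = 12 - 144 = -132)
c(k) = 1/(-199 + k)
T(I) = (-132 + I)/(25 + I) (T(I) = (I - 132)/(I + 25) = (-132 + I)/(25 + I))
T(-315/(-257))/c(-104) = ((-132 - 315/(-257))/(25 - 315/(-257)))/(1/(-199 - 104)) = ((-132 - 315*(-1/257))/(25 - 315*(-1/257)))/(1/(-303)) = ((-132 + 315/257)/(25 + 315/257))/(-1/303) = (-33609/257/(6740/257))*(-303) = ((257/6740)*(-33609/257))*(-303) = -33609/6740*(-303) = 10183527/6740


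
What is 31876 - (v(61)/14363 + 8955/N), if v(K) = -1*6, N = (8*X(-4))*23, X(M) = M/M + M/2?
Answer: 84370259561/2642792 ≈ 31925.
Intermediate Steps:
X(M) = 1 + M/2 (X(M) = 1 + M*(1/2) = 1 + M/2)
N = -184 (N = (8*(1 + (1/2)*(-4)))*23 = (8*(1 - 2))*23 = (8*(-1))*23 = -8*23 = -184)
v(K) = -6
31876 - (v(61)/14363 + 8955/N) = 31876 - (-6/14363 + 8955/(-184)) = 31876 - (-6*1/14363 + 8955*(-1/184)) = 31876 - (-6/14363 - 8955/184) = 31876 - 1*(-128621769/2642792) = 31876 + 128621769/2642792 = 84370259561/2642792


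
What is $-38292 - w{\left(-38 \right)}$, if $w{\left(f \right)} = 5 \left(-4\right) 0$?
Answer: $-38292$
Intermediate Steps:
$w{\left(f \right)} = 0$ ($w{\left(f \right)} = \left(-20\right) 0 = 0$)
$-38292 - w{\left(-38 \right)} = -38292 - 0 = -38292 + 0 = -38292$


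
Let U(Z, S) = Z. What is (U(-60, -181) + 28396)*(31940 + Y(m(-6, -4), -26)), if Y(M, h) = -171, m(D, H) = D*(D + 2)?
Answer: 900206384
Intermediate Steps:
m(D, H) = D*(2 + D)
(U(-60, -181) + 28396)*(31940 + Y(m(-6, -4), -26)) = (-60 + 28396)*(31940 - 171) = 28336*31769 = 900206384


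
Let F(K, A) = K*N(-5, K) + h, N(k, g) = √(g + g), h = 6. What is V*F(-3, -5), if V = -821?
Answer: -4926 + 2463*I*√6 ≈ -4926.0 + 6033.1*I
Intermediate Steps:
N(k, g) = √2*√g (N(k, g) = √(2*g) = √2*√g)
F(K, A) = 6 + √2*K^(3/2) (F(K, A) = K*(√2*√K) + 6 = √2*K^(3/2) + 6 = 6 + √2*K^(3/2))
V*F(-3, -5) = -821*(6 + √2*(-3)^(3/2)) = -821*(6 + √2*(-3*I*√3)) = -821*(6 - 3*I*√6) = -4926 + 2463*I*√6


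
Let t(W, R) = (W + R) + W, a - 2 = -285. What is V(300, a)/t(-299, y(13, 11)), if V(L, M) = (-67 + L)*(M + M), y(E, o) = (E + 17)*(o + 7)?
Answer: 65939/29 ≈ 2273.8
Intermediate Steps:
a = -283 (a = 2 - 285 = -283)
y(E, o) = (7 + o)*(17 + E) (y(E, o) = (17 + E)*(7 + o) = (7 + o)*(17 + E))
t(W, R) = R + 2*W (t(W, R) = (R + W) + W = R + 2*W)
V(L, M) = 2*M*(-67 + L) (V(L, M) = (-67 + L)*(2*M) = 2*M*(-67 + L))
V(300, a)/t(-299, y(13, 11)) = (2*(-283)*(-67 + 300))/((119 + 7*13 + 17*11 + 13*11) + 2*(-299)) = (2*(-283)*233)/((119 + 91 + 187 + 143) - 598) = -131878/(540 - 598) = -131878/(-58) = -131878*(-1/58) = 65939/29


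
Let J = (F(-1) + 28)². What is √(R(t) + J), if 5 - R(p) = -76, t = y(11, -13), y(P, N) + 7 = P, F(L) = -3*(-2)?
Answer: √1237 ≈ 35.171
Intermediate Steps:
F(L) = 6
y(P, N) = -7 + P
t = 4 (t = -7 + 11 = 4)
J = 1156 (J = (6 + 28)² = 34² = 1156)
R(p) = 81 (R(p) = 5 - 1*(-76) = 5 + 76 = 81)
√(R(t) + J) = √(81 + 1156) = √1237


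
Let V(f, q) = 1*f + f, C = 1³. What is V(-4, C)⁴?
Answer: 4096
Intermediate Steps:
C = 1
V(f, q) = 2*f (V(f, q) = f + f = 2*f)
V(-4, C)⁴ = (2*(-4))⁴ = (-8)⁴ = 4096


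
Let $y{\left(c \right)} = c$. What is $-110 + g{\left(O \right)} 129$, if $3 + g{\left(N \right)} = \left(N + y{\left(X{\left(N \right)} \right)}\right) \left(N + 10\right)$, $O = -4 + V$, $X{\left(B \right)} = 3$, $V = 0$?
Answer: $-1271$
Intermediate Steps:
$O = -4$ ($O = -4 + 0 = -4$)
$g{\left(N \right)} = -3 + \left(3 + N\right) \left(10 + N\right)$ ($g{\left(N \right)} = -3 + \left(N + 3\right) \left(N + 10\right) = -3 + \left(3 + N\right) \left(10 + N\right)$)
$-110 + g{\left(O \right)} 129 = -110 + \left(27 + \left(-4\right)^{2} + 13 \left(-4\right)\right) 129 = -110 + \left(27 + 16 - 52\right) 129 = -110 - 1161 = -1271$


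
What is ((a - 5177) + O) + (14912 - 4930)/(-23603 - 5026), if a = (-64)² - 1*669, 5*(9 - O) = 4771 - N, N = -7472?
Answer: -599770202/143145 ≈ -4189.9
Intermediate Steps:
O = -12198/5 (O = 9 - (4771 - 1*(-7472))/5 = 9 - (4771 + 7472)/5 = 9 - ⅕*12243 = 9 - 12243/5 = -12198/5 ≈ -2439.6)
a = 3427 (a = 4096 - 669 = 3427)
((a - 5177) + O) + (14912 - 4930)/(-23603 - 5026) = ((3427 - 5177) - 12198/5) + (14912 - 4930)/(-23603 - 5026) = (-1750 - 12198/5) + 9982/(-28629) = -20948/5 + 9982*(-1/28629) = -20948/5 - 9982/28629 = -599770202/143145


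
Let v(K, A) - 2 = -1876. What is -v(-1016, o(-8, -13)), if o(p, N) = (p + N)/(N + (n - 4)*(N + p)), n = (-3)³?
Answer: 1874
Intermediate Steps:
n = -27
o(p, N) = (N + p)/(-31*p - 30*N) (o(p, N) = (p + N)/(N + (-27 - 4)*(N + p)) = (N + p)/(N - 31*(N + p)) = (N + p)/(N + (-31*N - 31*p)) = (N + p)/(-31*p - 30*N))
v(K, A) = -1874 (v(K, A) = 2 - 1876 = -1874)
-v(-1016, o(-8, -13)) = -1*(-1874) = 1874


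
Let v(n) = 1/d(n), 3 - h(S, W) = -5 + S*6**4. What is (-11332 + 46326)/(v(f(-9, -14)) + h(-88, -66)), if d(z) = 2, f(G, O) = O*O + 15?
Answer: 69988/228113 ≈ 0.30681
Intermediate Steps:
f(G, O) = 15 + O**2 (f(G, O) = O**2 + 15 = 15 + O**2)
h(S, W) = 8 - 1296*S (h(S, W) = 3 - (-5 + S*6**4) = 3 - (-5 + S*1296) = 3 - (-5 + 1296*S) = 3 + (5 - 1296*S) = 8 - 1296*S)
v(n) = 1/2
(-11332 + 46326)/(v(f(-9, -14)) + h(-88, -66)) = (-11332 + 46326)/(1/2 + (8 - 1296*(-88))) = 34994/(1/2 + (8 + 114048)) = 34994/(1/2 + 114056) = 34994/(228113/2) = 34994*(2/228113) = 69988/228113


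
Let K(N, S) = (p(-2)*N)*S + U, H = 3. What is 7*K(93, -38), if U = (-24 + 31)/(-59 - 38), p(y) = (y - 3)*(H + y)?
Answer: 11997881/97 ≈ 1.2369e+5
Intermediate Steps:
p(y) = (-3 + y)*(3 + y) (p(y) = (y - 3)*(3 + y) = (-3 + y)*(3 + y))
U = -7/97 (U = 7/(-97) = 7*(-1/97) = -7/97 ≈ -0.072165)
K(N, S) = -7/97 - 5*N*S (K(N, S) = ((-9 + (-2)²)*N)*S - 7/97 = ((-9 + 4)*N)*S - 7/97 = (-5*N)*S - 7/97 = -5*N*S - 7/97 = -7/97 - 5*N*S)
7*K(93, -38) = 7*(-7/97 - 5*93*(-38)) = 7*(-7/97 + 17670) = 7*(1713983/97) = 11997881/97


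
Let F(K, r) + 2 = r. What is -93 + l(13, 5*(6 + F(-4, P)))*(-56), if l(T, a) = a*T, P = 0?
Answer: -14653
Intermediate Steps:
F(K, r) = -2 + r
l(T, a) = T*a
-93 + l(13, 5*(6 + F(-4, P)))*(-56) = -93 + (13*(5*(6 + (-2 + 0))))*(-56) = -93 + (13*(5*(6 - 2)))*(-56) = -93 + (13*(5*4))*(-56) = -93 + (13*20)*(-56) = -93 + 260*(-56) = -93 - 14560 = -14653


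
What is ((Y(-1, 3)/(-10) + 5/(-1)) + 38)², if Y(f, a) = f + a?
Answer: 26896/25 ≈ 1075.8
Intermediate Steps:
Y(f, a) = a + f
((Y(-1, 3)/(-10) + 5/(-1)) + 38)² = (((3 - 1)/(-10) + 5/(-1)) + 38)² = ((2*(-⅒) + 5*(-1)) + 38)² = ((-⅕ - 5) + 38)² = (-26/5 + 38)² = (164/5)² = 26896/25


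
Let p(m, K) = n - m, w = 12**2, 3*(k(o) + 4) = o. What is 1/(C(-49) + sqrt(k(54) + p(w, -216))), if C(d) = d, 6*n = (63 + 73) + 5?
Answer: -98/5015 - I*sqrt(426)/5015 ≈ -0.019541 - 0.0041156*I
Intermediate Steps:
n = 47/2 (n = ((63 + 73) + 5)/6 = (136 + 5)/6 = (1/6)*141 = 47/2 ≈ 23.500)
k(o) = -4 + o/3
w = 144
p(m, K) = 47/2 - m
1/(C(-49) + sqrt(k(54) + p(w, -216))) = 1/(-49 + sqrt((-4 + (1/3)*54) + (47/2 - 1*144))) = 1/(-49 + sqrt((-4 + 18) + (47/2 - 144))) = 1/(-49 + sqrt(14 - 241/2)) = 1/(-49 + sqrt(-213/2)) = 1/(-49 + I*sqrt(426)/2)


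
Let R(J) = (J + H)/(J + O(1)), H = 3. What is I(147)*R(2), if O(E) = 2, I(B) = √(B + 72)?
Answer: 5*√219/4 ≈ 18.498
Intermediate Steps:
I(B) = √(72 + B)
R(J) = (3 + J)/(2 + J) (R(J) = (J + 3)/(J + 2) = (3 + J)/(2 + J))
I(147)*R(2) = √(72 + 147)*((3 + 2)/(2 + 2)) = √219*(5/4) = 5*√219/4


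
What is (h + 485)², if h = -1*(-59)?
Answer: 295936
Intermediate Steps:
h = 59
(h + 485)² = (59 + 485)² = 544² = 295936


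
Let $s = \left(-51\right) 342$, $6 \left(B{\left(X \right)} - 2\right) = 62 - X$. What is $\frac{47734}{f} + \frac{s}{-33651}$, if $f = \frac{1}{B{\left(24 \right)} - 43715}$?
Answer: $- \frac{23401960091306}{11217} \approx -2.0863 \cdot 10^{9}$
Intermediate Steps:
$B{\left(X \right)} = \frac{37}{3} - \frac{X}{6}$ ($B{\left(X \right)} = 2 + \frac{62 - X}{6} = 2 - \left(- \frac{31}{3} + \frac{X}{6}\right) = \frac{37}{3} - \frac{X}{6}$)
$f = - \frac{3}{131120}$ ($f = \frac{1}{\left(\frac{37}{3} - 4\right) - 43715} = \frac{1}{\frac{25}{3} - 43715} = \frac{1}{- \frac{131120}{3}} = - \frac{3}{131120} \approx -2.288 \cdot 10^{-5}$)
$s = -17442$
$\frac{47734}{f} + \frac{s}{-33651} = \frac{47734}{- \frac{3}{131120}} - \frac{17442}{-33651} = 47734 \left(- \frac{131120}{3}\right) - - \frac{1938}{3739} = - \frac{6258882080}{3} + \frac{1938}{3739} = - \frac{23401960091306}{11217}$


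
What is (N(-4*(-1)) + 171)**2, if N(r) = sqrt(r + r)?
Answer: 29249 + 684*sqrt(2) ≈ 30216.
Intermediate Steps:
N(r) = sqrt(2)*sqrt(r) (N(r) = sqrt(2*r) = sqrt(2)*sqrt(r))
(N(-4*(-1)) + 171)**2 = (sqrt(2)*sqrt(-4*(-1)) + 171)**2 = (sqrt(2)*sqrt(4) + 171)**2 = (sqrt(2)*2 + 171)**2 = (2*sqrt(2) + 171)**2 = (171 + 2*sqrt(2))**2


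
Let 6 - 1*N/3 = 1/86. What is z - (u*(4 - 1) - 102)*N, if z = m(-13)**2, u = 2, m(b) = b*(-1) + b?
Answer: 74160/43 ≈ 1724.7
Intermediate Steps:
m(b) = 0 (m(b) = -b + b = 0)
N = 1545/86 (N = 18 - 3/86 = 1545/86 ≈ 17.965)
z = 0 (z = 0**2 = 0)
z - (u*(4 - 1) - 102)*N = 0 - (2*(4 - 1) - 102)*1545/86 = 0 - (2*3 - 102)*1545/86 = 0 - (6 - 102)*1545/86 = 0 - (-96)*1545/86 = 0 - 1*(-74160/43) = 0 + 74160/43 = 74160/43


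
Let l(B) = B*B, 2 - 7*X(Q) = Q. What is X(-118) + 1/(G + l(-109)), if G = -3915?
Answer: 136561/7966 ≈ 17.143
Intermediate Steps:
X(Q) = 2/7 - Q/7
l(B) = B**2
X(-118) + 1/(G + l(-109)) = (2/7 - 1/7*(-118)) + 1/(-3915 + (-109)**2) = (2/7 + 118/7) + 1/(-3915 + 11881) = 120/7 + 1/7966 = 136561/7966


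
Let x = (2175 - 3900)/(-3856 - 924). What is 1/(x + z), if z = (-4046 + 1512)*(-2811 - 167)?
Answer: 956/7214217257 ≈ 1.3252e-7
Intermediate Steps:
x = 345/956 (x = -1725/(-4780) = -1725*(-1/4780) = 345/956 ≈ 0.36088)
z = 7546252 (z = -2534*(-2978) = 7546252)
1/(x + z) = 1/(345/956 + 7546252) = 1/(7214217257/956) = 956/7214217257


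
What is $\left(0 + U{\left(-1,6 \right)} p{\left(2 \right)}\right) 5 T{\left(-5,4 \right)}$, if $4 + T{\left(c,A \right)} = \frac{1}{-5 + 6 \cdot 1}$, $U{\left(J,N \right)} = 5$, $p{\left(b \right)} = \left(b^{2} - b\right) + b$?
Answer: $-300$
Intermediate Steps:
$p{\left(b \right)} = b^{2}$
$T{\left(c,A \right)} = -3$ ($T{\left(c,A \right)} = -4 + \frac{1}{-5 + 6 \cdot 1} = -4 + \frac{1}{-5 + 6} = -4 + 1^{-1} = -4 + 1 = -3$)
$\left(0 + U{\left(-1,6 \right)} p{\left(2 \right)}\right) 5 T{\left(-5,4 \right)} = \left(0 + 5 \cdot 2^{2}\right) 5 \left(-3\right) = \left(0 + 5 \cdot 4\right) 5 \left(-3\right) = \left(0 + 20\right) 5 \left(-3\right) = 20 \cdot 5 \left(-3\right) = 100 \left(-3\right) = -300$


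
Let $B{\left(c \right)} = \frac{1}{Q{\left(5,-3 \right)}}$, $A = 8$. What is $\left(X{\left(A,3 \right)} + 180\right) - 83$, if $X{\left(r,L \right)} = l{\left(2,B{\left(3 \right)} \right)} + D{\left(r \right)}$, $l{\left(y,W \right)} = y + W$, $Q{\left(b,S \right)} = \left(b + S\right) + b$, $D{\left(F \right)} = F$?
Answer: $\frac{750}{7} \approx 107.14$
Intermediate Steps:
$Q{\left(b,S \right)} = S + 2 b$ ($Q{\left(b,S \right)} = \left(S + b\right) + b = S + 2 b$)
$B{\left(c \right)} = \frac{1}{7}$ ($B{\left(c \right)} = \frac{1}{-3 + 2 \cdot 5} = \frac{1}{-3 + 10} = \frac{1}{7}$)
$l{\left(y,W \right)} = W + y$
$X{\left(r,L \right)} = \frac{15}{7} + r$ ($X{\left(r,L \right)} = \left(\frac{1}{7} + 2\right) + r = \frac{15}{7} + r$)
$\left(X{\left(A,3 \right)} + 180\right) - 83 = \left(\left(\frac{15}{7} + 8\right) + 180\right) - 83 = \left(\frac{71}{7} + 180\right) - 83 = \frac{1331}{7} - 83 = \frac{750}{7}$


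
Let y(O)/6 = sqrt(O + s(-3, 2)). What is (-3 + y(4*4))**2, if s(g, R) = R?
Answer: 657 - 108*sqrt(2) ≈ 504.27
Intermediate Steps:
y(O) = 6*sqrt(2 + O) (y(O) = 6*sqrt(O + 2) = 6*sqrt(2 + O))
(-3 + y(4*4))**2 = (-3 + 6*sqrt(2 + 4*4))**2 = (-3 + 6*sqrt(2 + 16))**2 = (-3 + 6*sqrt(18))**2 = (-3 + 6*(3*sqrt(2)))**2 = (-3 + 18*sqrt(2))**2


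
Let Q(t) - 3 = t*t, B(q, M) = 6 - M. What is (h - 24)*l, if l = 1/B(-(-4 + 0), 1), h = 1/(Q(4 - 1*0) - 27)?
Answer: -193/40 ≈ -4.8250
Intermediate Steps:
Q(t) = 3 + t² (Q(t) = 3 + t*t = 3 + t²)
h = -⅛ (h = 1/((3 + (4 - 1*0)²) - 27) = 1/((3 + (4 + 0)²) - 27) = 1/((3 + 4²) - 27) = 1/((3 + 16) - 27) = 1/(19 - 27) = 1/(-8) = -⅛ ≈ -0.12500)
l = ⅕ (l = 1/(6 - 1*1) = 1/(6 - 1) = 1/5 = ⅕ ≈ 0.20000)
(h - 24)*l = (-⅛ - 24)*(⅕) = -193/8*⅕ = -193/40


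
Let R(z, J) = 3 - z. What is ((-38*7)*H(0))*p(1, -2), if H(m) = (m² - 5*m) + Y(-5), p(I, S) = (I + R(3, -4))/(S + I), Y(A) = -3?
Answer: -798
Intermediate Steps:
p(I, S) = I/(I + S) (p(I, S) = (I + (3 - 1*3))/(S + I) = (I + (3 - 3))/(I + S) = (I + 0)/(I + S) = I/(I + S))
H(m) = -3 + m² - 5*m (H(m) = (m² - 5*m) - 3 = -3 + m² - 5*m)
((-38*7)*H(0))*p(1, -2) = ((-38*7)*(-3 + 0² - 5*0))*(1/(1 - 2)) = (-266*(-3 + 0 + 0))*(1/(-1)) = (-266*(-3))*(1*(-1)) = 798*(-1) = -798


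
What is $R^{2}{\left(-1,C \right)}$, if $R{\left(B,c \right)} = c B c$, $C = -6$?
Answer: $1296$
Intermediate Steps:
$R{\left(B,c \right)} = B c^{2}$ ($R{\left(B,c \right)} = B c c = B c^{2}$)
$R^{2}{\left(-1,C \right)} = \left(- \left(-6\right)^{2}\right)^{2} = \left(\left(-1\right) 36\right)^{2} = \left(-36\right)^{2} = 1296$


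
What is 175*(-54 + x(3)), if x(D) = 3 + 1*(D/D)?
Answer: -8750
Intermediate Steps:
x(D) = 4 (x(D) = 3 + 1*1 = 3 + 1 = 4)
175*(-54 + x(3)) = 175*(-54 + 4) = 175*(-50) = -8750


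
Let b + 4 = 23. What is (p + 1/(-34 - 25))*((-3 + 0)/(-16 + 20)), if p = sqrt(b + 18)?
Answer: 3/236 - 3*sqrt(37)/4 ≈ -4.5494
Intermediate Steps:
b = 19 (b = -4 + 23 = 19)
p = sqrt(37) (p = sqrt(19 + 18) = sqrt(37) ≈ 6.0828)
(p + 1/(-34 - 25))*((-3 + 0)/(-16 + 20)) = (sqrt(37) + 1/(-34 - 25))*((-3 + 0)/(-16 + 20)) = (sqrt(37) + 1/(-59))*(-3/4) = (sqrt(37) - 1/59)*(-3*1/4) = (-1/59 + sqrt(37))*(-3/4) = 3/236 - 3*sqrt(37)/4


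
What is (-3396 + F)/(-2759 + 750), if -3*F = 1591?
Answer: 11779/6027 ≈ 1.9544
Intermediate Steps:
F = -1591/3 (F = -⅓*1591 = -1591/3 ≈ -530.33)
(-3396 + F)/(-2759 + 750) = (-3396 - 1591/3)/(-2759 + 750) = -11779/3/(-2009) = -11779/3*(-1/2009) = 11779/6027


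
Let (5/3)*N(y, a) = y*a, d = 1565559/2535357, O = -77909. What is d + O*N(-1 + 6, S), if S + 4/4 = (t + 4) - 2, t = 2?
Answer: -592580863686/845119 ≈ -7.0118e+5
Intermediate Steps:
S = 3 (S = -1 + ((2 + 4) - 2) = -1 + (6 - 2) = -1 + 4 = 3)
d = 521853/845119 (d = 1565559*(1/2535357) = 521853/845119 ≈ 0.61749)
N(y, a) = 3*a*y/5 (N(y, a) = 3*(y*a)/5 = 3*(a*y)/5 = 3*a*y/5)
d + O*N(-1 + 6, S) = 521853/845119 - 233727*3*(-1 + 6)/5 = 521853/845119 - 233727*3*5/5 = 521853/845119 - 77909*9 = 521853/845119 - 701181 = -592580863686/845119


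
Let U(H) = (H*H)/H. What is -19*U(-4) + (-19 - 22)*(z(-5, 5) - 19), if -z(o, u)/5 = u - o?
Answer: 2905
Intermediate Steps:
z(o, u) = -5*u + 5*o (z(o, u) = -5*(u - o) = -5*u + 5*o)
U(H) = H (U(H) = H²/H = H)
-19*U(-4) + (-19 - 22)*(z(-5, 5) - 19) = -19*(-4) + (-19 - 22)*((-5*5 + 5*(-5)) - 19) = 76 - 41*((-25 - 25) - 19) = 76 - 41*(-50 - 19) = 76 - 41*(-69) = 76 + 2829 = 2905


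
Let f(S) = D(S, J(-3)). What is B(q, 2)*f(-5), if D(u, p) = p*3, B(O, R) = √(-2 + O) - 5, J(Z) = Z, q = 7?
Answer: 45 - 9*√5 ≈ 24.875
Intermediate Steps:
B(O, R) = -5 + √(-2 + O)
D(u, p) = 3*p
f(S) = -9 (f(S) = 3*(-3) = -9)
B(q, 2)*f(-5) = (-5 + √(-2 + 7))*(-9) = (-5 + √5)*(-9) = 45 - 9*√5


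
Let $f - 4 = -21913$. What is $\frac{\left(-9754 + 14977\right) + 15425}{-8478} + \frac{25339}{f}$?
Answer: $- \frac{111200179}{30957417} \approx -3.592$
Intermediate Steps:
$f = -21909$ ($f = 4 - 21913 = -21909$)
$\frac{\left(-9754 + 14977\right) + 15425}{-8478} + \frac{25339}{f} = \frac{\left(-9754 + 14977\right) + 15425}{-8478} + \frac{25339}{-21909} = \left(5223 + 15425\right) \left(- \frac{1}{8478}\right) + 25339 \left(- \frac{1}{21909}\right) = 20648 \left(- \frac{1}{8478}\right) - \frac{25339}{21909} = - \frac{10324}{4239} - \frac{25339}{21909} = - \frac{111200179}{30957417}$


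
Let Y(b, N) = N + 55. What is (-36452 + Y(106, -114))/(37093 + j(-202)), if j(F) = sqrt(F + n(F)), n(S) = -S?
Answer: -36511/37093 ≈ -0.98431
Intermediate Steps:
Y(b, N) = 55 + N
j(F) = 0 (j(F) = sqrt(F - F) = sqrt(0) = 0)
(-36452 + Y(106, -114))/(37093 + j(-202)) = (-36452 + (55 - 114))/(37093 + 0) = (-36452 - 59)/37093 = -36511*1/37093 = -36511/37093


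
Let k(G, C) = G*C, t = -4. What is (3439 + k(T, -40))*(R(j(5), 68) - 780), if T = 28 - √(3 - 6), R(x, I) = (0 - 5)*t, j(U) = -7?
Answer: -1762440 - 30400*I*√3 ≈ -1.7624e+6 - 52654.0*I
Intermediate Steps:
R(x, I) = 20 (R(x, I) = (0 - 5)*(-4) = -5*(-4) = 20)
T = 28 - I*√3 (T = 28 - √(-3) = 28 - I*√3 ≈ 28.0 - 1.732*I)
k(G, C) = C*G
(3439 + k(T, -40))*(R(j(5), 68) - 780) = (3439 - 40*(28 - I*√3))*(20 - 780) = (3439 + (-1120 + 40*I*√3))*(-760) = (2319 + 40*I*√3)*(-760) = -1762440 - 30400*I*√3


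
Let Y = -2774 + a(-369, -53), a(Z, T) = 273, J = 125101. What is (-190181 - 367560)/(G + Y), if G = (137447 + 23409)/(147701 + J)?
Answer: 76076430141/341058473 ≈ 223.06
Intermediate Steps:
G = 80428/136401 (G = (137447 + 23409)/(147701 + 125101) = 160856/272802 = 160856*(1/272802) = 80428/136401 ≈ 0.58964)
Y = -2501 (Y = -2774 + 273 = -2501)
(-190181 - 367560)/(G + Y) = (-190181 - 367560)/(80428/136401 - 2501) = -557741/(-341058473/136401) = -557741*(-136401/341058473) = 76076430141/341058473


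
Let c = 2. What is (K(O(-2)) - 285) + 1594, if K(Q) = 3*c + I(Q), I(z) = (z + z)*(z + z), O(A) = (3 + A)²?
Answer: 1319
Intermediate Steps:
I(z) = 4*z² (I(z) = (2*z)*(2*z) = 4*z²)
K(Q) = 6 + 4*Q² (K(Q) = 3*2 + 4*Q² = 6 + 4*Q²)
(K(O(-2)) - 285) + 1594 = ((6 + 4*((3 - 2)²)²) - 285) + 1594 = ((6 + 4*(1²)²) - 285) + 1594 = ((6 + 4*1²) - 285) + 1594 = ((6 + 4*1) - 285) + 1594 = ((6 + 4) - 285) + 1594 = (10 - 285) + 1594 = -275 + 1594 = 1319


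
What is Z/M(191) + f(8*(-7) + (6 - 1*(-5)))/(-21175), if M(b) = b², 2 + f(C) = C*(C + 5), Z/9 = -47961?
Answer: -9205760413/772485175 ≈ -11.917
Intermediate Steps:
Z = -431649 (Z = 9*(-47961) = -431649)
f(C) = -2 + C*(5 + C) (f(C) = -2 + C*(C + 5) = -2 + C*(5 + C))
Z/M(191) + f(8*(-7) + (6 - 1*(-5)))/(-21175) = -431649/(191²) + (-2 + (8*(-7) + (6 - 1*(-5)))² + 5*(8*(-7) + (6 - 1*(-5))))/(-21175) = -431649/36481 + (-2 + (-56 + (6 + 5))² + 5*(-56 + (6 + 5)))*(-1/21175) = -431649*1/36481 + (-2 + (-56 + 11)² + 5*(-56 + 11))*(-1/21175) = -431649/36481 + (-2 + (-45)² + 5*(-45))*(-1/21175) = -431649/36481 + (-2 + 2025 - 225)*(-1/21175) = -431649/36481 + 1798*(-1/21175) = -431649/36481 - 1798/21175 = -9205760413/772485175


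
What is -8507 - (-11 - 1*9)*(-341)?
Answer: -15327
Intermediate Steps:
-8507 - (-11 - 1*9)*(-341) = -8507 - (-11 - 9)*(-341) = -8507 - (-20)*(-341) = -8507 - 1*6820 = -8507 - 6820 = -15327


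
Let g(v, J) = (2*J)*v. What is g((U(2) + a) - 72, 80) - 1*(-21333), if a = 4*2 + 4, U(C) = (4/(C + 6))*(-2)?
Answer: 11573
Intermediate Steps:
U(C) = -8/(6 + C) (U(C) = (4/(6 + C))*(-2) = -8/(6 + C))
a = 12 (a = 8 + 4 = 12)
g(v, J) = 2*J*v
g((U(2) + a) - 72, 80) - 1*(-21333) = 2*80*((-8/(6 + 2) + 12) - 72) - 1*(-21333) = 2*80*((-8/8 + 12) - 72) + 21333 = 2*80*((-8*1/8 + 12) - 72) + 21333 = 2*80*((-1 + 12) - 72) + 21333 = 2*80*(11 - 72) + 21333 = 2*80*(-61) + 21333 = -9760 + 21333 = 11573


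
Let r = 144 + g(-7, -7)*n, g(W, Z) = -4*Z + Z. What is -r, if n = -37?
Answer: 633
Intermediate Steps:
g(W, Z) = -3*Z
r = -633 (r = 144 - 3*(-7)*(-37) = 144 + 21*(-37) = 144 - 777 = -633)
-r = -1*(-633) = 633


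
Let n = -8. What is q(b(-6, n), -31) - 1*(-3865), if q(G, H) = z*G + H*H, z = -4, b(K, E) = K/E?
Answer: 4823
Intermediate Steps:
q(G, H) = H² - 4*G (q(G, H) = -4*G + H*H = -4*G + H² = H² - 4*G)
q(b(-6, n), -31) - 1*(-3865) = ((-31)² - (-24)/(-8)) - 1*(-3865) = (961 - (-24)*(-1)/8) + 3865 = (961 - 4*¾) + 3865 = (961 - 3) + 3865 = 958 + 3865 = 4823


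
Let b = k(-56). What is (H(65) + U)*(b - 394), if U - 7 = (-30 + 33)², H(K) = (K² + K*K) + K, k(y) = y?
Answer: -3838950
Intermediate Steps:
b = -56
H(K) = K + 2*K² (H(K) = (K² + K²) + K = 2*K² + K = K + 2*K²)
U = 16 (U = 7 + (-30 + 33)² = 7 + 3² = 7 + 9 = 16)
(H(65) + U)*(b - 394) = (65*(1 + 2*65) + 16)*(-56 - 394) = (65*(1 + 130) + 16)*(-450) = (65*131 + 16)*(-450) = (8515 + 16)*(-450) = 8531*(-450) = -3838950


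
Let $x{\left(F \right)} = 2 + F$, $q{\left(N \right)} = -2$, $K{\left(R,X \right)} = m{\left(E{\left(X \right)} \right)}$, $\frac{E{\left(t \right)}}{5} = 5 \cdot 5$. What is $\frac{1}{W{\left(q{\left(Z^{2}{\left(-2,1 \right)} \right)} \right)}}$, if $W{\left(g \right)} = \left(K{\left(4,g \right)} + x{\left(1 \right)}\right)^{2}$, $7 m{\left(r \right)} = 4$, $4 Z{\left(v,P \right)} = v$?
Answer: $\frac{49}{625} \approx 0.0784$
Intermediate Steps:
$E{\left(t \right)} = 125$ ($E{\left(t \right)} = 5 \cdot 5 \cdot 5 = 5 \cdot 25 = 125$)
$Z{\left(v,P \right)} = \frac{v}{4}$
$m{\left(r \right)} = \frac{4}{7}$ ($m{\left(r \right)} = \frac{1}{7} \cdot 4 = \frac{4}{7}$)
$K{\left(R,X \right)} = \frac{4}{7}$
$W{\left(g \right)} = \frac{625}{49}$ ($W{\left(g \right)} = \left(\frac{4}{7} + \left(2 + 1\right)\right)^{2} = \left(\frac{4}{7} + 3\right)^{2} = \left(\frac{25}{7}\right)^{2} = \frac{625}{49}$)
$\frac{1}{W{\left(q{\left(Z^{2}{\left(-2,1 \right)} \right)} \right)}} = \frac{1}{\frac{625}{49}} = \frac{49}{625}$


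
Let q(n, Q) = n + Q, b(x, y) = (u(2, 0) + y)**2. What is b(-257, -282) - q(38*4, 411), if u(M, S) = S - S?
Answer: 78961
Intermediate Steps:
u(M, S) = 0
b(x, y) = y**2 (b(x, y) = (0 + y)**2 = y**2)
q(n, Q) = Q + n
b(-257, -282) - q(38*4, 411) = (-282)**2 - (411 + 38*4) = 79524 - (411 + 152) = 79524 - 1*563 = 79524 - 563 = 78961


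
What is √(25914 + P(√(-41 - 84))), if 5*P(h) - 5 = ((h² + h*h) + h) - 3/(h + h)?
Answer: √(64662500 + 2530*I*√5)/50 ≈ 160.83 + 0.0070352*I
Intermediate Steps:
P(h) = 1 - 3/(10*h) + h/5 + 2*h²/5 (P(h) = 1 + (((h² + h*h) + h) - 3/(h + h))/5 = 1 + (((h² + h²) + h) - 3/(2*h))/5 = 1 + ((2*h² + h) + (1/(2*h))*(-3))/5 = 1 + ((h + 2*h²) - 3/(2*h))/5 = 1 + (h + 2*h² - 3/(2*h))/5 = 1 + (-3/(10*h) + h/5 + 2*h²/5) = 1 - 3/(10*h) + h/5 + 2*h²/5)
√(25914 + P(√(-41 - 84))) = √(25914 + (-3 + 2*√(-41 - 84)*(5 + √(-41 - 84) + 2*(√(-41 - 84))²))/(10*(√(-41 - 84)))) = √(25914 + (-3 + 2*√(-125)*(5 + √(-125) + 2*(√(-125))²))/(10*(√(-125)))) = √(25914 + (-3 + 2*(5*I*√5)*(5 + 5*I*√5 + 2*(5*I*√5)²))/(10*((5*I*√5)))) = √(25914 + (-I*√5/25)*(-3 + 2*(5*I*√5)*(5 + 5*I*√5 + 2*(-125)))/10) = √(25914 + (-I*√5/25)*(-3 + 2*(5*I*√5)*(5 + 5*I*√5 - 250))/10) = √(25914 + (-I*√5/25)*(-3 + 2*(5*I*√5)*(-245 + 5*I*√5))/10) = √(25914 + (-I*√5/25)*(-3 + 10*I*√5*(-245 + 5*I*√5))/10) = √(25914 - I*√5*(-3 + 10*I*√5*(-245 + 5*I*√5))/250)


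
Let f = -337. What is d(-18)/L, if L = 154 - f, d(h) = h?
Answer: -18/491 ≈ -0.036660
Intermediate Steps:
L = 491 (L = 154 - 1*(-337) = 154 + 337 = 491)
d(-18)/L = -18/491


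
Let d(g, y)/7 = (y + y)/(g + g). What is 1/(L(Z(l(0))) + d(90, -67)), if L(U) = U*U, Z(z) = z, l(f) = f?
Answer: -90/469 ≈ -0.19190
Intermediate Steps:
d(g, y) = 7*y/g (d(g, y) = 7*((y + y)/(g + g)) = 7*((2*y)/((2*g))) = 7*((2*y)*(1/(2*g))) = 7*(y/g) = 7*y/g)
L(U) = U²
1/(L(Z(l(0))) + d(90, -67)) = 1/(0² + 7*(-67)/90) = 1/(0 + 7*(-67)*(1/90)) = 1/(0 - 469/90) = 1/(-469/90) = -90/469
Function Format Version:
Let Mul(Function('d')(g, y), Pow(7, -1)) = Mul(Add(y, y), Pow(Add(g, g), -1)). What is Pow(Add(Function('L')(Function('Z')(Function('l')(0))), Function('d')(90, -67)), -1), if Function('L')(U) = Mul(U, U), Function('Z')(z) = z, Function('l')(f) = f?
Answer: Rational(-90, 469) ≈ -0.19190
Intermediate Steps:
Function('d')(g, y) = Mul(7, y, Pow(g, -1)) (Function('d')(g, y) = Mul(7, Mul(Add(y, y), Pow(Add(g, g), -1))) = Mul(7, Mul(Mul(2, y), Pow(Mul(2, g), -1))) = Mul(7, Mul(Mul(2, y), Mul(Rational(1, 2), Pow(g, -1)))) = Mul(7, Mul(y, Pow(g, -1))) = Mul(7, y, Pow(g, -1)))
Function('L')(U) = Pow(U, 2)
Pow(Add(Function('L')(Function('Z')(Function('l')(0))), Function('d')(90, -67)), -1) = Pow(Add(Pow(0, 2), Mul(7, -67, Pow(90, -1))), -1) = Pow(Add(0, Mul(7, -67, Rational(1, 90))), -1) = Pow(Add(0, Rational(-469, 90)), -1) = Pow(Rational(-469, 90), -1) = Rational(-90, 469)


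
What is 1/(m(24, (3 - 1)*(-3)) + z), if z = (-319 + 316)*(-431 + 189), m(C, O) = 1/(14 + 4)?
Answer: 18/13069 ≈ 0.0013773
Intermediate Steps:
m(C, O) = 1/18
z = 726 (z = -3*(-242) = 726)
1/(m(24, (3 - 1)*(-3)) + z) = 1/(1/18 + 726) = 1/(13069/18) = 18/13069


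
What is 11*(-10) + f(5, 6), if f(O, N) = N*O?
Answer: -80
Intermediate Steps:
11*(-10) + f(5, 6) = 11*(-10) + 6*5 = -110 + 30 = -80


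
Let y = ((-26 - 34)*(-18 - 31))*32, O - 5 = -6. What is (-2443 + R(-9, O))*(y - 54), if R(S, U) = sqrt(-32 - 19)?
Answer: -229705518 + 94026*I*sqrt(51) ≈ -2.2971e+8 + 6.7148e+5*I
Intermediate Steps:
O = -1 (O = 5 - 6 = -1)
R(S, U) = I*sqrt(51) (R(S, U) = sqrt(-51) = I*sqrt(51))
y = 94080 (y = -60*(-49)*32 = 2940*32 = 94080)
(-2443 + R(-9, O))*(y - 54) = (-2443 + I*sqrt(51))*(94080 - 54) = (-2443 + I*sqrt(51))*94026 = -229705518 + 94026*I*sqrt(51)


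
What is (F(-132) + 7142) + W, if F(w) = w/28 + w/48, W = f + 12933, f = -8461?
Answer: 324983/28 ≈ 11607.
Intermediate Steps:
W = 4472 (W = -8461 + 12933 = 4472)
F(w) = 19*w/336 (F(w) = w*(1/28) + w*(1/48) = w/28 + w/48 = 19*w/336)
(F(-132) + 7142) + W = ((19/336)*(-132) + 7142) + 4472 = (-209/28 + 7142) + 4472 = 199767/28 + 4472 = 324983/28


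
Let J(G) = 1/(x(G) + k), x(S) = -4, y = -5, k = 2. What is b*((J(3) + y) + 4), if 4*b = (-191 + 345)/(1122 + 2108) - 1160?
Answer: 5619969/12920 ≈ 434.98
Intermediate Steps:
J(G) = -1/2 (J(G) = 1/(-4 + 2) = 1/(-2) = -1/2)
b = -1873323/6460 (b = ((-191 + 345)/(1122 + 2108) - 1160)/4 = (154/3230 - 1160)/4 = (154*(1/3230) - 1160)/4 = (77/1615 - 1160)/4 = (1/4)*(-1873323/1615) = -1873323/6460 ≈ -289.99)
b*((J(3) + y) + 4) = -1873323*((-1/2 - 5) + 4)/6460 = -1873323*(-11/2 + 4)/6460 = -1873323/6460*(-3/2) = 5619969/12920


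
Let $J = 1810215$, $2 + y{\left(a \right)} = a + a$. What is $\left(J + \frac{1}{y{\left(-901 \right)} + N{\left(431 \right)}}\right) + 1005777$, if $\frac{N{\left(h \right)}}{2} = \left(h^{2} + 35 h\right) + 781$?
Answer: $\frac{1130479988401}{401450} \approx 2.816 \cdot 10^{6}$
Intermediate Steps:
$y{\left(a \right)} = -2 + 2 a$ ($y{\left(a \right)} = -2 + \left(a + a\right) = -2 + 2 a$)
$N{\left(h \right)} = 1562 + 2 h^{2} + 70 h$ ($N{\left(h \right)} = 2 \left(\left(h^{2} + 35 h\right) + 781\right) = 2 \left(781 + h^{2} + 35 h\right) = 1562 + 2 h^{2} + 70 h$)
$\left(J + \frac{1}{y{\left(-901 \right)} + N{\left(431 \right)}}\right) + 1005777 = \left(1810215 + \frac{1}{\left(-2 + 2 \left(-901\right)\right) + \left(1562 + 2 \cdot 431^{2} + 70 \cdot 431\right)}\right) + 1005777 = \left(1810215 + \frac{1}{\left(-2 - 1802\right) + \left(1562 + 2 \cdot 185761 + 30170\right)}\right) + 1005777 = \left(1810215 + \frac{1}{-1804 + \left(1562 + 371522 + 30170\right)}\right) + 1005777 = \left(1810215 + \frac{1}{-1804 + 403254}\right) + 1005777 = \left(1810215 + \frac{1}{401450}\right) + 1005777 = \frac{726710811751}{401450} + 1005777 = \frac{1130479988401}{401450}$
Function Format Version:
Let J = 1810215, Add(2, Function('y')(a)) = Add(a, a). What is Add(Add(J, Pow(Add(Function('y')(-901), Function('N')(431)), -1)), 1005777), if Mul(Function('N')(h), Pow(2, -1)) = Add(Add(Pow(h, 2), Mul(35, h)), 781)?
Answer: Rational(1130479988401, 401450) ≈ 2.8160e+6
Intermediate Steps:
Function('y')(a) = Add(-2, Mul(2, a)) (Function('y')(a) = Add(-2, Add(a, a)) = Add(-2, Mul(2, a)))
Function('N')(h) = Add(1562, Mul(2, Pow(h, 2)), Mul(70, h)) (Function('N')(h) = Mul(2, Add(Add(Pow(h, 2), Mul(35, h)), 781)) = Mul(2, Add(781, Pow(h, 2), Mul(35, h))) = Add(1562, Mul(2, Pow(h, 2)), Mul(70, h)))
Add(Add(J, Pow(Add(Function('y')(-901), Function('N')(431)), -1)), 1005777) = Add(Add(1810215, Pow(Add(Add(-2, Mul(2, -901)), Add(1562, Mul(2, Pow(431, 2)), Mul(70, 431))), -1)), 1005777) = Add(Add(1810215, Pow(Add(Add(-2, -1802), Add(1562, Mul(2, 185761), 30170)), -1)), 1005777) = Add(Add(1810215, Pow(Add(-1804, Add(1562, 371522, 30170)), -1)), 1005777) = Add(Add(1810215, Pow(Add(-1804, 403254), -1)), 1005777) = Add(Add(1810215, Pow(401450, -1)), 1005777) = Add(Add(1810215, Rational(1, 401450)), 1005777) = Add(Rational(726710811751, 401450), 1005777) = Rational(1130479988401, 401450)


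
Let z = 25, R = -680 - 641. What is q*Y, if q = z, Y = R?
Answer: -33025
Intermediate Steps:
R = -1321
Y = -1321
q = 25
q*Y = 25*(-1321) = -33025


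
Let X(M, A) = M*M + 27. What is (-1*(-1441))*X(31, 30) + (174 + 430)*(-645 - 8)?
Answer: 1029296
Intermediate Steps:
X(M, A) = 27 + M**2 (X(M, A) = M**2 + 27 = 27 + M**2)
(-1*(-1441))*X(31, 30) + (174 + 430)*(-645 - 8) = (-1*(-1441))*(27 + 31**2) + (174 + 430)*(-645 - 8) = 1441*(27 + 961) + 604*(-653) = 1441*988 - 394412 = 1423708 - 394412 = 1029296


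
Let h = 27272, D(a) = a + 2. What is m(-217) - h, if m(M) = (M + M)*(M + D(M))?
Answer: 160216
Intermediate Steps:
D(a) = 2 + a
m(M) = 2*M*(2 + 2*M) (m(M) = (M + M)*(M + (2 + M)) = (2*M)*(2 + 2*M) = 2*M*(2 + 2*M))
m(-217) - h = 4*(-217)*(1 - 217) - 1*27272 = 4*(-217)*(-216) - 27272 = 187488 - 27272 = 160216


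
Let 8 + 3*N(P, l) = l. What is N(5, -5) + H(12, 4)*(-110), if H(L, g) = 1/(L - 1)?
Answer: -43/3 ≈ -14.333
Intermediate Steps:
H(L, g) = 1/(-1 + L)
N(P, l) = -8/3 + l/3
N(5, -5) + H(12, 4)*(-110) = (-8/3 + (⅓)*(-5)) - 110/(-1 + 12) = (-8/3 - 5/3) - 110/11 = -13/3 + (1/11)*(-110) = -13/3 - 10 = -43/3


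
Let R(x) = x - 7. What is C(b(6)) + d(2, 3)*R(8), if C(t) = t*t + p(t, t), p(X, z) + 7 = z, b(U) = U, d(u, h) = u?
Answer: 37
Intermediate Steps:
R(x) = -7 + x
p(X, z) = -7 + z
C(t) = -7 + t + t**2 (C(t) = t*t + (-7 + t) = t**2 + (-7 + t) = -7 + t + t**2)
C(b(6)) + d(2, 3)*R(8) = (-7 + 6 + 6**2) + 2*(-7 + 8) = (-7 + 6 + 36) + 2*1 = 35 + 2 = 37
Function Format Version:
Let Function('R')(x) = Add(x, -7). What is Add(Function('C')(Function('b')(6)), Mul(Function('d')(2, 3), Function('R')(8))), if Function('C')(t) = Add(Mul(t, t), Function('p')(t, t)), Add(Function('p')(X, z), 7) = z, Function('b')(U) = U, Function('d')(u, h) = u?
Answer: 37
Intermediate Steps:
Function('R')(x) = Add(-7, x)
Function('p')(X, z) = Add(-7, z)
Function('C')(t) = Add(-7, t, Pow(t, 2)) (Function('C')(t) = Add(Mul(t, t), Add(-7, t)) = Add(Pow(t, 2), Add(-7, t)) = Add(-7, t, Pow(t, 2)))
Add(Function('C')(Function('b')(6)), Mul(Function('d')(2, 3), Function('R')(8))) = Add(Add(-7, 6, Pow(6, 2)), Mul(2, Add(-7, 8))) = Add(Add(-7, 6, 36), Mul(2, 1)) = Add(35, 2) = 37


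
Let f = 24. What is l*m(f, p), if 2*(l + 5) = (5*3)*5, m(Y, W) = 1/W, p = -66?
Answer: -65/132 ≈ -0.49242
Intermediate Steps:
l = 65/2 (l = -5 + ((5*3)*5)/2 = -5 + (15*5)/2 = -5 + (1/2)*75 = -5 + 75/2 = 65/2 ≈ 32.500)
l*m(f, p) = (65/2)/(-66) = (65/2)*(-1/66) = -65/132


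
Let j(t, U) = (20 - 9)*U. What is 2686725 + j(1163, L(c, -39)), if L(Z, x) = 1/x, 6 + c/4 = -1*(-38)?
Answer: 104782264/39 ≈ 2.6867e+6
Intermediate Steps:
c = 128 (c = -24 + 4*(-1*(-38)) = -24 + 4*38 = -24 + 152 = 128)
j(t, U) = 11*U
2686725 + j(1163, L(c, -39)) = 2686725 + 11/(-39) = 2686725 + 11*(-1/39) = 2686725 - 11/39 = 104782264/39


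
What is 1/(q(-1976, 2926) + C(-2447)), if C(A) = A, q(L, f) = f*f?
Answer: 1/8559029 ≈ 1.1684e-7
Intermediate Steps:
q(L, f) = f²
1/(q(-1976, 2926) + C(-2447)) = 1/(2926² - 2447) = 1/(8561476 - 2447) = 1/8559029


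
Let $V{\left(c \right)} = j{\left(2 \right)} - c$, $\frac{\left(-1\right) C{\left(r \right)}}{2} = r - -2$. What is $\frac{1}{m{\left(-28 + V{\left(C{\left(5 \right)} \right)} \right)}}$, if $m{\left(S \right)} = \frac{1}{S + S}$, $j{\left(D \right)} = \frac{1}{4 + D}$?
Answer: $- \frac{83}{3} \approx -27.667$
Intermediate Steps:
$C{\left(r \right)} = -4 - 2 r$ ($C{\left(r \right)} = - 2 \left(r - -2\right) = - 2 \left(r + 2\right) = - 2 \left(2 + r\right) = -4 - 2 r$)
$V{\left(c \right)} = \frac{1}{6} - c$ ($V{\left(c \right)} = \frac{1}{4 + 2} - c = \frac{1}{6} - c$)
$m{\left(S \right)} = \frac{1}{2 S}$
$\frac{1}{m{\left(-28 + V{\left(C{\left(5 \right)} \right)} \right)}} = \frac{1}{\frac{1}{2} \frac{1}{-28 + \left(\frac{1}{6} - \left(-4 - 10\right)\right)}} = \frac{1}{\frac{1}{2} \frac{1}{-28 + \left(\frac{1}{6} - -14\right)}} = \frac{1}{\frac{1}{2} \frac{1}{-28 + \left(\frac{1}{6} + 14\right)}} = \frac{1}{\frac{1}{2} \frac{1}{-28 + \frac{85}{6}}} = \frac{1}{\frac{1}{2} \frac{1}{- \frac{83}{6}}} = \frac{1}{\frac{1}{2} \left(- \frac{6}{83}\right)} = \frac{1}{- \frac{3}{83}} = - \frac{83}{3}$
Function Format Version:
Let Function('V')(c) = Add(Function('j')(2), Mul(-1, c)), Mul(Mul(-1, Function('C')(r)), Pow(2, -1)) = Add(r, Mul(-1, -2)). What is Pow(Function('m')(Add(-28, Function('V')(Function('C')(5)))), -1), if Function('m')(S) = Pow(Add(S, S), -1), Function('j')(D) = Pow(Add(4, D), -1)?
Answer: Rational(-83, 3) ≈ -27.667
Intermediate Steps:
Function('C')(r) = Add(-4, Mul(-2, r)) (Function('C')(r) = Mul(-2, Add(r, Mul(-1, -2))) = Mul(-2, Add(r, 2)) = Mul(-2, Add(2, r)) = Add(-4, Mul(-2, r)))
Function('V')(c) = Add(Rational(1, 6), Mul(-1, c)) (Function('V')(c) = Add(Pow(Add(4, 2), -1), Mul(-1, c)) = Add(Pow(6, -1), Mul(-1, c)) = Add(Rational(1, 6), Mul(-1, c)))
Function('m')(S) = Mul(Rational(1, 2), Pow(S, -1)) (Function('m')(S) = Pow(Mul(2, S), -1) = Mul(Rational(1, 2), Pow(S, -1)))
Pow(Function('m')(Add(-28, Function('V')(Function('C')(5)))), -1) = Pow(Mul(Rational(1, 2), Pow(Add(-28, Add(Rational(1, 6), Mul(-1, Add(-4, Mul(-2, 5))))), -1)), -1) = Pow(Mul(Rational(1, 2), Pow(Add(-28, Add(Rational(1, 6), Mul(-1, Add(-4, -10)))), -1)), -1) = Pow(Mul(Rational(1, 2), Pow(Add(-28, Add(Rational(1, 6), Mul(-1, -14))), -1)), -1) = Pow(Mul(Rational(1, 2), Pow(Add(-28, Add(Rational(1, 6), 14)), -1)), -1) = Pow(Mul(Rational(1, 2), Pow(Add(-28, Rational(85, 6)), -1)), -1) = Pow(Mul(Rational(1, 2), Pow(Rational(-83, 6), -1)), -1) = Pow(Mul(Rational(1, 2), Rational(-6, 83)), -1) = Pow(Rational(-3, 83), -1) = Rational(-83, 3)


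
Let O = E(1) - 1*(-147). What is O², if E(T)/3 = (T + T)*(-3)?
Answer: 16641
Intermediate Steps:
E(T) = -18*T (E(T) = 3*((T + T)*(-3)) = 3*((2*T)*(-3)) = 3*(-6*T) = -18*T)
O = 129 (O = -18*1 - 1*(-147) = -18 + 147 = 129)
O² = 129² = 16641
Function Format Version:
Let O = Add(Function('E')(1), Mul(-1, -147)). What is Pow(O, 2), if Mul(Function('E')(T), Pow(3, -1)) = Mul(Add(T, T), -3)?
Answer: 16641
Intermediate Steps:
Function('E')(T) = Mul(-18, T) (Function('E')(T) = Mul(3, Mul(Add(T, T), -3)) = Mul(3, Mul(Mul(2, T), -3)) = Mul(3, Mul(-6, T)) = Mul(-18, T))
O = 129 (O = Add(Mul(-18, 1), Mul(-1, -147)) = Add(-18, 147) = 129)
Pow(O, 2) = Pow(129, 2) = 16641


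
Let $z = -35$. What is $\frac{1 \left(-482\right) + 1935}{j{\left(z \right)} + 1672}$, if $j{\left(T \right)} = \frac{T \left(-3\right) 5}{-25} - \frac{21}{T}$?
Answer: $\frac{7265}{8258} \approx 0.87975$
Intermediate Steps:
$j{\left(T \right)} = - \frac{21}{T} + \frac{3 T}{5}$ ($j{\left(T \right)} = - 3 T 5 \left(- \frac{1}{25}\right) - \frac{21}{T} = - 15 T \left(- \frac{1}{25}\right) - \frac{21}{T} = \frac{3 T}{5} - \frac{21}{T} = - \frac{21}{T} + \frac{3 T}{5}$)
$\frac{1 \left(-482\right) + 1935}{j{\left(z \right)} + 1672} = \frac{1 \left(-482\right) + 1935}{\left(- \frac{21}{-35} + \frac{3}{5} \left(-35\right)\right) + 1672} = \frac{-482 + 1935}{\left(\left(-21\right) \left(- \frac{1}{35}\right) - 21\right) + 1672} = \frac{1453}{\left(\frac{3}{5} - 21\right) + 1672} = \frac{1453}{- \frac{102}{5} + 1672} = \frac{1453}{\frac{8258}{5}} = 1453 \cdot \frac{5}{8258} = \frac{7265}{8258}$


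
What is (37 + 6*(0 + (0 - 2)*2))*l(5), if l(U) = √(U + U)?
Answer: 13*√10 ≈ 41.110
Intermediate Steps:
l(U) = √2*√U (l(U) = √(2*U) = √2*√U)
(37 + 6*(0 + (0 - 2)*2))*l(5) = (37 + 6*(0 + (0 - 2)*2))*(√2*√5) = (37 + 6*(0 - 2*2))*√10 = (37 + 6*(0 - 4))*√10 = (37 + 6*(-4))*√10 = (37 - 24)*√10 = 13*√10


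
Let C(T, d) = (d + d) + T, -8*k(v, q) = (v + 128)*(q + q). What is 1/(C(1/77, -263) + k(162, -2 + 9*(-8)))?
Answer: 77/372604 ≈ 0.00020665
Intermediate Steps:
k(v, q) = -q*(128 + v)/4 (k(v, q) = -(v + 128)*(q + q)/8 = -(128 + v)*2*q/8 = -q*(128 + v)/4)
C(T, d) = T + 2*d (C(T, d) = 2*d + T = T + 2*d)
1/(C(1/77, -263) + k(162, -2 + 9*(-8))) = 1/((1/77 + 2*(-263)) - (-2 + 9*(-8))*(128 + 162)/4) = 1/((1/77 - 526) - ¼*(-2 - 72)*290) = 1/(-40501/77 - ¼*(-74)*290) = 1/(-40501/77 + 5365) = 1/(372604/77) = 77/372604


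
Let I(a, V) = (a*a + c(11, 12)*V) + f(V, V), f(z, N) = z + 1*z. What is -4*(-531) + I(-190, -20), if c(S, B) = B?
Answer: 37944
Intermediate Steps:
f(z, N) = 2*z (f(z, N) = z + z = 2*z)
I(a, V) = a**2 + 14*V (I(a, V) = (a*a + 12*V) + 2*V = (a**2 + 12*V) + 2*V = a**2 + 14*V)
-4*(-531) + I(-190, -20) = -4*(-531) + ((-190)**2 + 14*(-20)) = 2124 + (36100 - 280) = 2124 + 35820 = 37944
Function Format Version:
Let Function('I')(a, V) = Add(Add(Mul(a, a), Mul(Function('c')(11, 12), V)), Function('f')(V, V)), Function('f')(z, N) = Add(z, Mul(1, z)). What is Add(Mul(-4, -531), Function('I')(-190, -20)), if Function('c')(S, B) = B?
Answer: 37944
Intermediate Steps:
Function('f')(z, N) = Mul(2, z) (Function('f')(z, N) = Add(z, z) = Mul(2, z))
Function('I')(a, V) = Add(Pow(a, 2), Mul(14, V)) (Function('I')(a, V) = Add(Add(Mul(a, a), Mul(12, V)), Mul(2, V)) = Add(Add(Pow(a, 2), Mul(12, V)), Mul(2, V)) = Add(Pow(a, 2), Mul(14, V)))
Add(Mul(-4, -531), Function('I')(-190, -20)) = Add(Mul(-4, -531), Add(Pow(-190, 2), Mul(14, -20))) = Add(2124, Add(36100, -280)) = Add(2124, 35820) = 37944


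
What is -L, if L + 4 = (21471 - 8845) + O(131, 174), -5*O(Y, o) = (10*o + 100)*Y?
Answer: 35586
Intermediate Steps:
O(Y, o) = -Y*(100 + 10*o)/5 (O(Y, o) = -(10*o + 100)*Y/5 = -(100 + 10*o)*Y/5 = -Y*(100 + 10*o)/5)
L = -35586 (L = -4 + ((21471 - 8845) - 2*131*(10 + 174)) = -4 + (12626 - 2*131*184) = -4 + (12626 - 48208) = -4 - 35582 = -35586)
-L = -1*(-35586) = 35586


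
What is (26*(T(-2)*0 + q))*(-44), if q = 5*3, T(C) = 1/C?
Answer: -17160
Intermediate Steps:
q = 15
(26*(T(-2)*0 + q))*(-44) = (26*(0/(-2) + 15))*(-44) = (26*(-1/2*0 + 15))*(-44) = (26*(0 + 15))*(-44) = (26*15)*(-44) = 390*(-44) = -17160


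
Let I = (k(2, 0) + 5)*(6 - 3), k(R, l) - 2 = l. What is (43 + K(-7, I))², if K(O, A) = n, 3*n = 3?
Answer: 1936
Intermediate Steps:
n = 1 (n = (⅓)*3 = 1)
k(R, l) = 2 + l
I = 21 (I = ((2 + 0) + 5)*(6 - 3) = (2 + 5)*3 = 7*3 = 21)
K(O, A) = 1
(43 + K(-7, I))² = (43 + 1)² = 44² = 1936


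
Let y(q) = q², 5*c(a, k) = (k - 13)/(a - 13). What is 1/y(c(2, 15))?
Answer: 3025/4 ≈ 756.25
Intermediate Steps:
c(a, k) = (-13 + k)/(5*(-13 + a)) (c(a, k) = ((k - 13)/(a - 13))/5 = ((-13 + k)/(-13 + a))/5 = (-13 + k)/(5*(-13 + a)))
1/y(c(2, 15)) = 1/(((-13 + 15)/(5*(-13 + 2)))²) = 1/(((⅕)*2/(-11))²) = 1/(((⅕)*(-1/11)*2)²) = 1/((-2/55)²) = 1/(4/3025) = 3025/4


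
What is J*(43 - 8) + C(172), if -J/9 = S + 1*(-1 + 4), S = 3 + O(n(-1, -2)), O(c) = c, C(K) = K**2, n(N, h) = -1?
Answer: 28009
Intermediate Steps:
S = 2 (S = 3 - 1 = 2)
J = -45 (J = -9*(2 + 1*(-1 + 4)) = -9*(2 + 1*3) = -9*(2 + 3) = -9*5 = -45)
J*(43 - 8) + C(172) = -45*(43 - 8) + 172**2 = -45*35 + 29584 = -1575 + 29584 = 28009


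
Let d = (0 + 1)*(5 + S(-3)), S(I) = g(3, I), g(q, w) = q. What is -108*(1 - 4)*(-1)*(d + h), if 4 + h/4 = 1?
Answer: 1296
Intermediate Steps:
h = -12 (h = -16 + 4*1 = -16 + 4 = -12)
S(I) = 3
d = 8 (d = (0 + 1)*(5 + 3) = 1*8 = 8)
-108*(1 - 4)*(-1)*(d + h) = -108*(1 - 4)*(-1)*(8 - 12) = -108*(-3*(-1))*(-4) = -324*(-4) = -108*(-12) = 1296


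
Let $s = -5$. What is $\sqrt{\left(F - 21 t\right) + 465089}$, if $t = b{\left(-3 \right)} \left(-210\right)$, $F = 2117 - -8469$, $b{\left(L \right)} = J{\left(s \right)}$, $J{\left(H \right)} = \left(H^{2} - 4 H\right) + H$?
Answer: $5 \sqrt{26083} \approx 807.51$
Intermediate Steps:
$J{\left(H \right)} = H^{2} - 3 H$
$b{\left(L \right)} = 40$ ($b{\left(L \right)} = - 5 \left(-3 - 5\right) = \left(-5\right) \left(-8\right) = 40$)
$F = 10586$ ($F = 2117 + 8469 = 10586$)
$t = -8400$ ($t = 40 \left(-210\right) = -8400$)
$\sqrt{\left(F - 21 t\right) + 465089} = \sqrt{\left(10586 - 21 \left(-8400\right)\right) + 465089} = \sqrt{\left(10586 - -176400\right) + 465089} = \sqrt{\left(10586 + 176400\right) + 465089} = \sqrt{186986 + 465089} = \sqrt{652075} = 5 \sqrt{26083}$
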